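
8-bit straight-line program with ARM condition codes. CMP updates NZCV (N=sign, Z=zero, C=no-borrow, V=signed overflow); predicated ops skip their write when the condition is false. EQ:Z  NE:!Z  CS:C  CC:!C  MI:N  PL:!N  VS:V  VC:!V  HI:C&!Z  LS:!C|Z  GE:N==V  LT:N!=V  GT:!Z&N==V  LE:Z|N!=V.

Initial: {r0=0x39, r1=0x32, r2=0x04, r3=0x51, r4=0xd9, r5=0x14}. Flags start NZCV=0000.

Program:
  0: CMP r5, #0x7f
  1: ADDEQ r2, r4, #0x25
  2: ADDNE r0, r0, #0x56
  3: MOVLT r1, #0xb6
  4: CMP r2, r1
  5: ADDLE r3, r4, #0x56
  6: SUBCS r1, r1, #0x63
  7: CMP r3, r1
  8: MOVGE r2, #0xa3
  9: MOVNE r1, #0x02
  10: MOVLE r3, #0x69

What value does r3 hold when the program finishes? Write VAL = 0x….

0: ✓ CMP  NZCV=1000
1: · ADDEQ
2: ✓ ADDNE  r0←0x8f
3: ✓ MOVLT  r1←0xb6
4: ✓ CMP  NZCV=0000
5: · ADDLE
6: · SUBCS
7: ✓ CMP  NZCV=1001
8: ✓ MOVGE  r2←0xa3
9: ✓ MOVNE  r1←0x02
10: · MOVLE

VAL = 0x51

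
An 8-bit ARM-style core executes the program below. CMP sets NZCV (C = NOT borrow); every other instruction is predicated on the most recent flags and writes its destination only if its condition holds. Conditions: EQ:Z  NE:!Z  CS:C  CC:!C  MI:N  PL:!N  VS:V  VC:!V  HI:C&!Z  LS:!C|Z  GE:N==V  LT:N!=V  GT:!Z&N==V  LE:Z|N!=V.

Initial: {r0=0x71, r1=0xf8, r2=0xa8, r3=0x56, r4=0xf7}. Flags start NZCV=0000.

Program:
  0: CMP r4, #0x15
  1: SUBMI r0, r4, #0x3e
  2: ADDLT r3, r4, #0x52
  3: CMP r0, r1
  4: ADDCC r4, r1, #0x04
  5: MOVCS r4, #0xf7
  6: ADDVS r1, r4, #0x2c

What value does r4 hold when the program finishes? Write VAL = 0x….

VAL = 0xfc

[0] flags=1010 → (cmp)
[1] flags=1010 MI?T → r0=0xb9
[2] flags=1010 LT?T → r3=0x49
[3] flags=1000 → (cmp)
[4] flags=1000 CC?T → r4=0xfc
[5] flags=1000 CS?F → skip
[6] flags=1000 VS?F → skip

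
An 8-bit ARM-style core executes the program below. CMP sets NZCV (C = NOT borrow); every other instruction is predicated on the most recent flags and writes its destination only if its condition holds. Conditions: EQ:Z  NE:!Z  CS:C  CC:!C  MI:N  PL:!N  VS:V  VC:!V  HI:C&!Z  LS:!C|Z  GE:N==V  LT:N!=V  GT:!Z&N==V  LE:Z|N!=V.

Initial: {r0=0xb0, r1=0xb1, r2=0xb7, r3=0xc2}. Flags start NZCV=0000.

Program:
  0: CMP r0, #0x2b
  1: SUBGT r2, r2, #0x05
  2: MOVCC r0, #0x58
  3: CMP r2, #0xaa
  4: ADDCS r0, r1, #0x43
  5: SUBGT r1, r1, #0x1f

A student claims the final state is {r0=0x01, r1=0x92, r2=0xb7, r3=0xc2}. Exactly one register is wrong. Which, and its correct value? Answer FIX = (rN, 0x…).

[0] flags=1010 → (cmp)
[1] flags=1010 GT?F → skip
[2] flags=1010 CC?F → skip
[3] flags=0010 → (cmp)
[4] flags=0010 CS?T → r0=0xf4
[5] flags=0010 GT?T → r1=0x92

FIX = (r0, 0xf4)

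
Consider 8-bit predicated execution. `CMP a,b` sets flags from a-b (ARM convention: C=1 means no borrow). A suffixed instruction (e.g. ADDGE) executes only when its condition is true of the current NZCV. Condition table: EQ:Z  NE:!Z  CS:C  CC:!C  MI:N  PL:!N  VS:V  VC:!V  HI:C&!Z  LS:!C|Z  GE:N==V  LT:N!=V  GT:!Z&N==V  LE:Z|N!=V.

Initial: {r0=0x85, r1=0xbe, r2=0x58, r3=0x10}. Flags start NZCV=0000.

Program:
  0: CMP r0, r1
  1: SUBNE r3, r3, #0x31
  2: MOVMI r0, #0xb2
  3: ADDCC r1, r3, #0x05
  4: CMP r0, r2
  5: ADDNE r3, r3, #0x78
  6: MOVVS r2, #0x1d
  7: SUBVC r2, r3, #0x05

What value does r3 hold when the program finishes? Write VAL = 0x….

0: ✓ CMP  NZCV=1000
1: ✓ SUBNE  r3←0xdf
2: ✓ MOVMI  r0←0xb2
3: ✓ ADDCC  r1←0xe4
4: ✓ CMP  NZCV=0011
5: ✓ ADDNE  r3←0x57
6: ✓ MOVVS  r2←0x1d
7: · SUBVC

VAL = 0x57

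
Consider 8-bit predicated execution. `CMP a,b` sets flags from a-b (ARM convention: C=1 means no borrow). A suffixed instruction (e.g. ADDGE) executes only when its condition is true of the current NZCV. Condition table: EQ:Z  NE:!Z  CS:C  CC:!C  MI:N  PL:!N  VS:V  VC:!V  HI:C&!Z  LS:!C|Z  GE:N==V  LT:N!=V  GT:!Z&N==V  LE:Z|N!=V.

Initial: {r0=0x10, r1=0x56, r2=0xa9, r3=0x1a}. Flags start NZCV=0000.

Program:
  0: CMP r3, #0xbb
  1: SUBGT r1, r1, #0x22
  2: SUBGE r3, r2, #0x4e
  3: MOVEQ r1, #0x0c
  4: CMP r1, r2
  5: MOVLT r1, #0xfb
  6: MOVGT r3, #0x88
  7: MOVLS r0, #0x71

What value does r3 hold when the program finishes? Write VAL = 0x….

0: ✓ CMP  NZCV=0000
1: ✓ SUBGT  r1←0x34
2: ✓ SUBGE  r3←0x5b
3: · MOVEQ
4: ✓ CMP  NZCV=1001
5: · MOVLT
6: ✓ MOVGT  r3←0x88
7: ✓ MOVLS  r0←0x71

VAL = 0x88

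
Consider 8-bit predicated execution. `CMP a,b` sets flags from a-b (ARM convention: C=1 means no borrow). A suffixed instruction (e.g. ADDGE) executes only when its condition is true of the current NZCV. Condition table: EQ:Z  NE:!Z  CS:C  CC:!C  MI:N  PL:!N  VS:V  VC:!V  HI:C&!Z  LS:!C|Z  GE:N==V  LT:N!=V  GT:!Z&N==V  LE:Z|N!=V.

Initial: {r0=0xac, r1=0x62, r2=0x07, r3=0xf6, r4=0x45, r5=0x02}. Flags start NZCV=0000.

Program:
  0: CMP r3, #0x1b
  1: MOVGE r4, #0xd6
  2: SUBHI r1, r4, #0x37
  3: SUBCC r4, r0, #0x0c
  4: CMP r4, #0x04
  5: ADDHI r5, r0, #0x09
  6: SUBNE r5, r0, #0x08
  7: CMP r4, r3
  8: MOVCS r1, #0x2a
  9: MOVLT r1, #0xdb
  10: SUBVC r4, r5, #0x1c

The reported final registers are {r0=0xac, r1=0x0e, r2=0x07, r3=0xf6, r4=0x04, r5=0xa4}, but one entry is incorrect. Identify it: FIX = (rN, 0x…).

0: ✓ CMP  NZCV=1010
1: · MOVGE
2: ✓ SUBHI  r1←0x0e
3: · SUBCC
4: ✓ CMP  NZCV=0010
5: ✓ ADDHI  r5←0xb5
6: ✓ SUBNE  r5←0xa4
7: ✓ CMP  NZCV=0000
8: · MOVCS
9: · MOVLT
10: ✓ SUBVC  r4←0x88

FIX = (r4, 0x88)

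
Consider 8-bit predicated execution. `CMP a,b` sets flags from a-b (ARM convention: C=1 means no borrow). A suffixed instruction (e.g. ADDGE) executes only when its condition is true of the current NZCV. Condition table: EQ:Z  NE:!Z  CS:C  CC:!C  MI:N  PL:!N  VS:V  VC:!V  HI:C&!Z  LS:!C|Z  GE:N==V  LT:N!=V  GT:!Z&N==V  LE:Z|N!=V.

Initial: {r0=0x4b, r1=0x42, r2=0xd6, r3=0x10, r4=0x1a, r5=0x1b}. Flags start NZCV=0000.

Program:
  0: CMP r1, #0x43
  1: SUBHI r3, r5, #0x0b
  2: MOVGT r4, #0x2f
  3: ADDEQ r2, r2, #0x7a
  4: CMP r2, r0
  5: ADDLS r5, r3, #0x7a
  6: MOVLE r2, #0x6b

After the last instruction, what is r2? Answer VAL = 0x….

0: ✓ CMP  NZCV=1000
1: · SUBHI
2: · MOVGT
3: · ADDEQ
4: ✓ CMP  NZCV=1010
5: · ADDLS
6: ✓ MOVLE  r2←0x6b

VAL = 0x6b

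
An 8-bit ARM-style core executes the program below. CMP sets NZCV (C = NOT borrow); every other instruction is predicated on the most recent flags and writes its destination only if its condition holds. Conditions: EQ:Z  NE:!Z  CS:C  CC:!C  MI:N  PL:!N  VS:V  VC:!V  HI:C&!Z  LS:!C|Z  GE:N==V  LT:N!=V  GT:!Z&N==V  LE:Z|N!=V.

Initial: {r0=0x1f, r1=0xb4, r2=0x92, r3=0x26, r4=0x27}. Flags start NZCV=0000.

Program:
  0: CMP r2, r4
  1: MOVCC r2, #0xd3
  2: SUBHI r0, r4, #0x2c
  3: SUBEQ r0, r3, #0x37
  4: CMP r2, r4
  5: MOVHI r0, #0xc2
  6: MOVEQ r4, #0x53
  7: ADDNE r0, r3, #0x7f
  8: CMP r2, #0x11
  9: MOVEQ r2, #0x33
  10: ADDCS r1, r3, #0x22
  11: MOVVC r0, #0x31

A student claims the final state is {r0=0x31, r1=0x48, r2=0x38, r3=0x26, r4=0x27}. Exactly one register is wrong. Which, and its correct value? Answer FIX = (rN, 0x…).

[0] flags=0011 → (cmp)
[1] flags=0011 CC?F → skip
[2] flags=0011 HI?T → r0=0xfb
[3] flags=0011 EQ?F → skip
[4] flags=0011 → (cmp)
[5] flags=0011 HI?T → r0=0xc2
[6] flags=0011 EQ?F → skip
[7] flags=0011 NE?T → r0=0xa5
[8] flags=1010 → (cmp)
[9] flags=1010 EQ?F → skip
[10] flags=1010 CS?T → r1=0x48
[11] flags=1010 VC?T → r0=0x31

FIX = (r2, 0x92)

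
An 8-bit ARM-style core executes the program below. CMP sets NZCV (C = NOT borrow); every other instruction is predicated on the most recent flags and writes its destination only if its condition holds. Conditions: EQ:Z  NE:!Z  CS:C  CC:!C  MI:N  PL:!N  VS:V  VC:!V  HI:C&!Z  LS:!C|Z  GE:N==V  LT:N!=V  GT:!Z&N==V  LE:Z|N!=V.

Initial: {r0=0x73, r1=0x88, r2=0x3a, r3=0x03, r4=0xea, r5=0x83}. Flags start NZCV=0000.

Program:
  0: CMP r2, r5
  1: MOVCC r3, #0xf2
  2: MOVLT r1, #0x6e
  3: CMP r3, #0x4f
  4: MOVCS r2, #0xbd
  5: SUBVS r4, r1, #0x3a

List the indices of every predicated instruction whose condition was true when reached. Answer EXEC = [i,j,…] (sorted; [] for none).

0: ✓ CMP  NZCV=1001
1: ✓ MOVCC  r3←0xf2
2: · MOVLT
3: ✓ CMP  NZCV=1010
4: ✓ MOVCS  r2←0xbd
5: · SUBVS

EXEC = [1,4]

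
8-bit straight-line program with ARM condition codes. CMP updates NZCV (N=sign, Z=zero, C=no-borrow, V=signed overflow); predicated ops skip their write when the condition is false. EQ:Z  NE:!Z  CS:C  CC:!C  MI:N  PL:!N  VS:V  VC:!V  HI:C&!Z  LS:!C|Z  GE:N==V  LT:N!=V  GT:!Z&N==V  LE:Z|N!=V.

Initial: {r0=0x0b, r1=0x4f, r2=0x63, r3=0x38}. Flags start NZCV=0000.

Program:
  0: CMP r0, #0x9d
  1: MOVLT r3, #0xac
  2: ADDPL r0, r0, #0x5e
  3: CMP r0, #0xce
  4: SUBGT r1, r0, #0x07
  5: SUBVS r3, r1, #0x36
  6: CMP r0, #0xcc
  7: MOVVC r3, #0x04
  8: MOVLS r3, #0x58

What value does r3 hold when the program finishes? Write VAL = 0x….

[0] flags=0000 → (cmp)
[1] flags=0000 LT?F → skip
[2] flags=0000 PL?T → r0=0x69
[3] flags=1001 → (cmp)
[4] flags=1001 GT?T → r1=0x62
[5] flags=1001 VS?T → r3=0x2c
[6] flags=1001 → (cmp)
[7] flags=1001 VC?F → skip
[8] flags=1001 LS?T → r3=0x58

VAL = 0x58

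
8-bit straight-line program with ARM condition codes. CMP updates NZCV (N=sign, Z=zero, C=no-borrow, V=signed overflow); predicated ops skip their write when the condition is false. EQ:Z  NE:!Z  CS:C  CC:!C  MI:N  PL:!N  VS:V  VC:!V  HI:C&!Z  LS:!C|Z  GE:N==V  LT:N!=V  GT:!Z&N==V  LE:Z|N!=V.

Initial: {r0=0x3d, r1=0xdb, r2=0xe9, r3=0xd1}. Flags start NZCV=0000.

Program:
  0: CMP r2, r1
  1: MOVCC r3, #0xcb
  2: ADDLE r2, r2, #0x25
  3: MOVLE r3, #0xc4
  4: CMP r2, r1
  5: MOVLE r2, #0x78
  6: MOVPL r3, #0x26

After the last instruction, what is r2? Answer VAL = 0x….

[0] flags=0010 → (cmp)
[1] flags=0010 CC?F → skip
[2] flags=0010 LE?F → skip
[3] flags=0010 LE?F → skip
[4] flags=0010 → (cmp)
[5] flags=0010 LE?F → skip
[6] flags=0010 PL?T → r3=0x26

VAL = 0xe9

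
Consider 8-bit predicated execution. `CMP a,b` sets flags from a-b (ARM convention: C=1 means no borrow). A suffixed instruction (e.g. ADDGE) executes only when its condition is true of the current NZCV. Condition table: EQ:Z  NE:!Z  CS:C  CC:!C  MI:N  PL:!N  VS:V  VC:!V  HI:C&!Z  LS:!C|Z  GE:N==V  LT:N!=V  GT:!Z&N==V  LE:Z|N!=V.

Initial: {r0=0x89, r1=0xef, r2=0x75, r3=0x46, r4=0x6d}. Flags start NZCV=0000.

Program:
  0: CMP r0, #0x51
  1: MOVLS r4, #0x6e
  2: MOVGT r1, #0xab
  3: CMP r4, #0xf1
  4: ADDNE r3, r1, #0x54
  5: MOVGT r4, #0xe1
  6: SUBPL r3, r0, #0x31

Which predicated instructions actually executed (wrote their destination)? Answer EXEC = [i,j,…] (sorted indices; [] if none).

EXEC = [4,5,6]

0: ✓ CMP  NZCV=0011
1: · MOVLS
2: · MOVGT
3: ✓ CMP  NZCV=0000
4: ✓ ADDNE  r3←0x43
5: ✓ MOVGT  r4←0xe1
6: ✓ SUBPL  r3←0x58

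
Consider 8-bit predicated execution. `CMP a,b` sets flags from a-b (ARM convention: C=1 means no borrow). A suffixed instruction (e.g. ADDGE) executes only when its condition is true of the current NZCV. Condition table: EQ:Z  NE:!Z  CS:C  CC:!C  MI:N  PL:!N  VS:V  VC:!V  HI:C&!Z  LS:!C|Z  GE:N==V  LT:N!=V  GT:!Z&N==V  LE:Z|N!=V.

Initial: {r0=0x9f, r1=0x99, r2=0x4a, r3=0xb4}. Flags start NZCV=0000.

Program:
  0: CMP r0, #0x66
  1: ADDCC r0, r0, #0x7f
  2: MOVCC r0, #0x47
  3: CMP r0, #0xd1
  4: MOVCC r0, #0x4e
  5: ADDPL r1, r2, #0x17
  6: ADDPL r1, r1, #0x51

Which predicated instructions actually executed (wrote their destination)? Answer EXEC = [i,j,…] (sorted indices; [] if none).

0: ✓ CMP  NZCV=0011
1: · ADDCC
2: · MOVCC
3: ✓ CMP  NZCV=1000
4: ✓ MOVCC  r0←0x4e
5: · ADDPL
6: · ADDPL

EXEC = [4]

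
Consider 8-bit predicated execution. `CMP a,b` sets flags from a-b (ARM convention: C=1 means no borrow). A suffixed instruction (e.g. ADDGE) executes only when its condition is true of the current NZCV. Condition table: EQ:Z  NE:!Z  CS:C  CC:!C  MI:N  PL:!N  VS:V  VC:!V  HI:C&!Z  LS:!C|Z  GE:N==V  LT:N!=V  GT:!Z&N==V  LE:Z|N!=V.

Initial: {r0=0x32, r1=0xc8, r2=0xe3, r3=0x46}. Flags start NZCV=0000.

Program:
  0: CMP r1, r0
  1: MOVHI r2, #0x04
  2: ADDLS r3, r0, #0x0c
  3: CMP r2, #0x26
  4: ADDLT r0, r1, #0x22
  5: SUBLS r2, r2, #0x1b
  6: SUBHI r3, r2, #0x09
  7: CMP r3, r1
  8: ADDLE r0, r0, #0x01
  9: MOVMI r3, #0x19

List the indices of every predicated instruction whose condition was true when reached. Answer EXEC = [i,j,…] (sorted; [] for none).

0: ✓ CMP  NZCV=1010
1: ✓ MOVHI  r2←0x04
2: · ADDLS
3: ✓ CMP  NZCV=1000
4: ✓ ADDLT  r0←0xea
5: ✓ SUBLS  r2←0xe9
6: · SUBHI
7: ✓ CMP  NZCV=0000
8: · ADDLE
9: · MOVMI

EXEC = [1,4,5]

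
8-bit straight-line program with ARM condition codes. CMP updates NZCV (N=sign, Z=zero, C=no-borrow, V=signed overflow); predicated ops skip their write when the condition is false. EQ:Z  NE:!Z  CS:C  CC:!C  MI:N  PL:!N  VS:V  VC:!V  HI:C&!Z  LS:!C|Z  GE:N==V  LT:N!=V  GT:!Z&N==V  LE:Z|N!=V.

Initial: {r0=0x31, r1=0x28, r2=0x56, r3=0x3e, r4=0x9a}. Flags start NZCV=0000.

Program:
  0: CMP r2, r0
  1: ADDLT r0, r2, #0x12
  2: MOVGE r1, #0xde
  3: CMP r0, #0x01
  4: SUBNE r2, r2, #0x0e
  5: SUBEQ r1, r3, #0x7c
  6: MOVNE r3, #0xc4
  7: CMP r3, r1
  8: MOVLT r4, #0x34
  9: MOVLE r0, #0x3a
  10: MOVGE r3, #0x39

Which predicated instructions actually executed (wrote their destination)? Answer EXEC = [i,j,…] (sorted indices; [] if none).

[0] flags=0010 → (cmp)
[1] flags=0010 LT?F → skip
[2] flags=0010 GE?T → r1=0xde
[3] flags=0010 → (cmp)
[4] flags=0010 NE?T → r2=0x48
[5] flags=0010 EQ?F → skip
[6] flags=0010 NE?T → r3=0xc4
[7] flags=1000 → (cmp)
[8] flags=1000 LT?T → r4=0x34
[9] flags=1000 LE?T → r0=0x3a
[10] flags=1000 GE?F → skip

EXEC = [2,4,6,8,9]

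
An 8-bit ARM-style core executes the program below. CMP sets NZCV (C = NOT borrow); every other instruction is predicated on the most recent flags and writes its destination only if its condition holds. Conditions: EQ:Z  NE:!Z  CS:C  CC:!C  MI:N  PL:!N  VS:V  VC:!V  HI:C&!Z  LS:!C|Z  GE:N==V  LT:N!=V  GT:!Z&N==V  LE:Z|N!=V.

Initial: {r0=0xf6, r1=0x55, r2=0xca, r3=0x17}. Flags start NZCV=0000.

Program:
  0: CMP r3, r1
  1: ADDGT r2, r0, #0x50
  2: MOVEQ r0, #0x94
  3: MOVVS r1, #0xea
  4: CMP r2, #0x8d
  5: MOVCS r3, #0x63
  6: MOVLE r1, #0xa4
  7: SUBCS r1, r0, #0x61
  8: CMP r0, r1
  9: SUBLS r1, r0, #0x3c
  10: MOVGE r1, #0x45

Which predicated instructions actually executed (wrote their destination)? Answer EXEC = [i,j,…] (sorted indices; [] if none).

0: ✓ CMP  NZCV=1000
1: · ADDGT
2: · MOVEQ
3: · MOVVS
4: ✓ CMP  NZCV=0010
5: ✓ MOVCS  r3←0x63
6: · MOVLE
7: ✓ SUBCS  r1←0x95
8: ✓ CMP  NZCV=0010
9: · SUBLS
10: ✓ MOVGE  r1←0x45

EXEC = [5,7,10]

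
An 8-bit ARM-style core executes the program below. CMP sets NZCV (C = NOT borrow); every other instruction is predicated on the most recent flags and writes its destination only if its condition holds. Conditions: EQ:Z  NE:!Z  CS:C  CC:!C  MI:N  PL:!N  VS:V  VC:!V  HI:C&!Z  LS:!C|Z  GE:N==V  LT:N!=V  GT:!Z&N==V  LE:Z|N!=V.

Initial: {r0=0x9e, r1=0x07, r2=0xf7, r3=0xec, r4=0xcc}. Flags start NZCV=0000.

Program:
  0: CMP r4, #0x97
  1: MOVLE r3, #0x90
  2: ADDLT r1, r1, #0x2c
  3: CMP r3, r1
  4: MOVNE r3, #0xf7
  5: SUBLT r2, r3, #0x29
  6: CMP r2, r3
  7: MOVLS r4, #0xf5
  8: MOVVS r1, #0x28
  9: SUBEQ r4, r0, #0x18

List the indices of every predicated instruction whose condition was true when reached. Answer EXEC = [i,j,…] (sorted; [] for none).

[0] flags=0010 → (cmp)
[1] flags=0010 LE?F → skip
[2] flags=0010 LT?F → skip
[3] flags=1010 → (cmp)
[4] flags=1010 NE?T → r3=0xf7
[5] flags=1010 LT?T → r2=0xce
[6] flags=1000 → (cmp)
[7] flags=1000 LS?T → r4=0xf5
[8] flags=1000 VS?F → skip
[9] flags=1000 EQ?F → skip

EXEC = [4,5,7]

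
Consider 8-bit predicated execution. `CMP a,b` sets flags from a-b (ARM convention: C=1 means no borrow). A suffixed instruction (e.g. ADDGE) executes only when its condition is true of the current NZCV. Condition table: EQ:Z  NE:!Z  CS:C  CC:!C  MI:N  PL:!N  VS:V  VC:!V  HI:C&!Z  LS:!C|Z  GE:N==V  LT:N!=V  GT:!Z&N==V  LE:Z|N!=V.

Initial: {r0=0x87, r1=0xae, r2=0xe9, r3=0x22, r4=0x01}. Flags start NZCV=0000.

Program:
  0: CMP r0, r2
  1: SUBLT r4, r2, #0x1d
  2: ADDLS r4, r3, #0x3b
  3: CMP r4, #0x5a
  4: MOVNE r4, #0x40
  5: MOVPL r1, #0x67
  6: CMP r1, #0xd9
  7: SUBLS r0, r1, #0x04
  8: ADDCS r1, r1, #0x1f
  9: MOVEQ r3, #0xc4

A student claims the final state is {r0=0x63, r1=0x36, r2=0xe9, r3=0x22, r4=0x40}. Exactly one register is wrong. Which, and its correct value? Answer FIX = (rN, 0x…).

FIX = (r1, 0x67)

[0] flags=1000 → (cmp)
[1] flags=1000 LT?T → r4=0xcc
[2] flags=1000 LS?T → r4=0x5d
[3] flags=0010 → (cmp)
[4] flags=0010 NE?T → r4=0x40
[5] flags=0010 PL?T → r1=0x67
[6] flags=1001 → (cmp)
[7] flags=1001 LS?T → r0=0x63
[8] flags=1001 CS?F → skip
[9] flags=1001 EQ?F → skip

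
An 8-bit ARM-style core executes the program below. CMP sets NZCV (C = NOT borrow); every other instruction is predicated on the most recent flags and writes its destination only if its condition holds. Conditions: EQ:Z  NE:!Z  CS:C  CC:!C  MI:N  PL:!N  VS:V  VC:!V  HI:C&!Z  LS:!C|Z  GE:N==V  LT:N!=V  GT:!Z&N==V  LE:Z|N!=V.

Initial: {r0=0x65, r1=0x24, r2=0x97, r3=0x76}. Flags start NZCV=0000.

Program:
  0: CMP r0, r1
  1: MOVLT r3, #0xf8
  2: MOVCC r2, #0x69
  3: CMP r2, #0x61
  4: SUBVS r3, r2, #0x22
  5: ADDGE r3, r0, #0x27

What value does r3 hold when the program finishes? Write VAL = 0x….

VAL = 0x75

[0] flags=0010 → (cmp)
[1] flags=0010 LT?F → skip
[2] flags=0010 CC?F → skip
[3] flags=0011 → (cmp)
[4] flags=0011 VS?T → r3=0x75
[5] flags=0011 GE?F → skip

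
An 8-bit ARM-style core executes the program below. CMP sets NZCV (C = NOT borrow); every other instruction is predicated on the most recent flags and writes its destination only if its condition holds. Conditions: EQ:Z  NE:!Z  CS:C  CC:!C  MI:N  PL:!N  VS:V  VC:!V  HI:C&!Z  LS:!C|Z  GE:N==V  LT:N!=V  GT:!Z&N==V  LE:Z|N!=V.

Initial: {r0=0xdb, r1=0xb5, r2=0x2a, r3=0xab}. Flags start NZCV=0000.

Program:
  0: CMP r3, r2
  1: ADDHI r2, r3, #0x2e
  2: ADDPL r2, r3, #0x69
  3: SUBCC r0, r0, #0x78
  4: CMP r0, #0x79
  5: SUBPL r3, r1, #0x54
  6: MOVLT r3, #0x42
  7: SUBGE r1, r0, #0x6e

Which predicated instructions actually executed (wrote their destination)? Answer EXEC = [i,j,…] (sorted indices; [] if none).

[0] flags=1010 → (cmp)
[1] flags=1010 HI?T → r2=0xd9
[2] flags=1010 PL?F → skip
[3] flags=1010 CC?F → skip
[4] flags=0011 → (cmp)
[5] flags=0011 PL?T → r3=0x61
[6] flags=0011 LT?T → r3=0x42
[7] flags=0011 GE?F → skip

EXEC = [1,5,6]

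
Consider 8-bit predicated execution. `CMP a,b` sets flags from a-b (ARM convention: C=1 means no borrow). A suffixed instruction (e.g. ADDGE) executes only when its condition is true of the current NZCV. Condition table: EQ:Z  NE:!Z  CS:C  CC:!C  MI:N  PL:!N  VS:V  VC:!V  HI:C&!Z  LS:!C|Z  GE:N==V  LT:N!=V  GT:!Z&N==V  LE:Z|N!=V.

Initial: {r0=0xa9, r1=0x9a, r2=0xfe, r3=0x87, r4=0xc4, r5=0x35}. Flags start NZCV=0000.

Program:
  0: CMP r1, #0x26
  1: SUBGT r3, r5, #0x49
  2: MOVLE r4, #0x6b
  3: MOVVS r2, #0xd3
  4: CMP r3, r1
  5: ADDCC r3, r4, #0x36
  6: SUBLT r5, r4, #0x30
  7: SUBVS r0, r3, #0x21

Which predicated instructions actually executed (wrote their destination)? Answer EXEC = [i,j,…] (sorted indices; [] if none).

0: ✓ CMP  NZCV=0011
1: · SUBGT
2: ✓ MOVLE  r4←0x6b
3: ✓ MOVVS  r2←0xd3
4: ✓ CMP  NZCV=1000
5: ✓ ADDCC  r3←0xa1
6: ✓ SUBLT  r5←0x3b
7: · SUBVS

EXEC = [2,3,5,6]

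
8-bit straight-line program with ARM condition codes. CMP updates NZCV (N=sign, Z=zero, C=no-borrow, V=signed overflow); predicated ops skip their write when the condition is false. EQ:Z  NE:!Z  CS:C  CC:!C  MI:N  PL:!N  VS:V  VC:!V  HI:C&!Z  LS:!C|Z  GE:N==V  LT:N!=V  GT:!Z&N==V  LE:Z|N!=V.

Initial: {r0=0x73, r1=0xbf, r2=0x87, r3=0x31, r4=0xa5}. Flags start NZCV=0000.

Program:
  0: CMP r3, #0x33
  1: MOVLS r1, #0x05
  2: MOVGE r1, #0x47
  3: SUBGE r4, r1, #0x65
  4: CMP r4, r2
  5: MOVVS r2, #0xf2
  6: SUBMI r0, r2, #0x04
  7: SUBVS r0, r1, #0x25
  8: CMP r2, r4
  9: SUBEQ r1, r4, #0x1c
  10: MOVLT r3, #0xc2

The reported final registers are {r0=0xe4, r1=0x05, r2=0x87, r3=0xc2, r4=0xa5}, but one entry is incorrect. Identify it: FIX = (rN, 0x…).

FIX = (r0, 0x73)

[0] flags=1000 → (cmp)
[1] flags=1000 LS?T → r1=0x05
[2] flags=1000 GE?F → skip
[3] flags=1000 GE?F → skip
[4] flags=0010 → (cmp)
[5] flags=0010 VS?F → skip
[6] flags=0010 MI?F → skip
[7] flags=0010 VS?F → skip
[8] flags=1000 → (cmp)
[9] flags=1000 EQ?F → skip
[10] flags=1000 LT?T → r3=0xc2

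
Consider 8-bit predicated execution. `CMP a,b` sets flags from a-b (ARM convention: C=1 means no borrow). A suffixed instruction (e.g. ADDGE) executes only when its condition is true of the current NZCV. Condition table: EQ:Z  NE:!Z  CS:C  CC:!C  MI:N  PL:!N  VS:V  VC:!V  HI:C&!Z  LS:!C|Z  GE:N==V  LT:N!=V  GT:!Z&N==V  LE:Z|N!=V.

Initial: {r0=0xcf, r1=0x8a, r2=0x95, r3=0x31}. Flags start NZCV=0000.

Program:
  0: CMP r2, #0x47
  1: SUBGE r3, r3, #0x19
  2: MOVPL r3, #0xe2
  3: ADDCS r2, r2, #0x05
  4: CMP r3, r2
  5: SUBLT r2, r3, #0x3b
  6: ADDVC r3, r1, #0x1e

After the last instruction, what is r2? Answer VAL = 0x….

[0] flags=0011 → (cmp)
[1] flags=0011 GE?F → skip
[2] flags=0011 PL?T → r3=0xe2
[3] flags=0011 CS?T → r2=0x9a
[4] flags=0010 → (cmp)
[5] flags=0010 LT?F → skip
[6] flags=0010 VC?T → r3=0xa8

VAL = 0x9a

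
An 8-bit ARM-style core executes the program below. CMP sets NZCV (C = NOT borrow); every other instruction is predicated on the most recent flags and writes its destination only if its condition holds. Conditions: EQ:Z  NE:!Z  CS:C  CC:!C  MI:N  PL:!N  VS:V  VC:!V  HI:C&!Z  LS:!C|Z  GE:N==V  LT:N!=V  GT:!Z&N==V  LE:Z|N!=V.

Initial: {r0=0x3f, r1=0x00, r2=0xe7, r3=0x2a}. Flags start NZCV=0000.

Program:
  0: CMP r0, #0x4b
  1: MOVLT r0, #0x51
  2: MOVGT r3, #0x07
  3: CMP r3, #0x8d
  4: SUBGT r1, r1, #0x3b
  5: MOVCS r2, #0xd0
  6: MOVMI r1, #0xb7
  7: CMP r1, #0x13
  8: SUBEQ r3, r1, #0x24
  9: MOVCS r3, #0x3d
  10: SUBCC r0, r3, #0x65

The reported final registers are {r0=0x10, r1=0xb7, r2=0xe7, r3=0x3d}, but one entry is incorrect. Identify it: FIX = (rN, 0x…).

FIX = (r0, 0x51)

[0] flags=1000 → (cmp)
[1] flags=1000 LT?T → r0=0x51
[2] flags=1000 GT?F → skip
[3] flags=1001 → (cmp)
[4] flags=1001 GT?T → r1=0xc5
[5] flags=1001 CS?F → skip
[6] flags=1001 MI?T → r1=0xb7
[7] flags=1010 → (cmp)
[8] flags=1010 EQ?F → skip
[9] flags=1010 CS?T → r3=0x3d
[10] flags=1010 CC?F → skip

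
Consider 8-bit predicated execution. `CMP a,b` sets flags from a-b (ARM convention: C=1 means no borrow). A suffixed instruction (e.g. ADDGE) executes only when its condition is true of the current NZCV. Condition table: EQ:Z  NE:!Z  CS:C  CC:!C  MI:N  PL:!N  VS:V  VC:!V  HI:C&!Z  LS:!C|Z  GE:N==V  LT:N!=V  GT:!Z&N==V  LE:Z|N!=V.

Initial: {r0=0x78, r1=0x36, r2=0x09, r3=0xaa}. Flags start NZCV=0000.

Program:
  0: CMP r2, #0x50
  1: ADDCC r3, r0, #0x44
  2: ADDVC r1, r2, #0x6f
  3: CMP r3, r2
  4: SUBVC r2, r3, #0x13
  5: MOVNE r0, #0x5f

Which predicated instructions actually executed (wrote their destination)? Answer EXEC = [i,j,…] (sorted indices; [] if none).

0: ✓ CMP  NZCV=1000
1: ✓ ADDCC  r3←0xbc
2: ✓ ADDVC  r1←0x78
3: ✓ CMP  NZCV=1010
4: ✓ SUBVC  r2←0xa9
5: ✓ MOVNE  r0←0x5f

EXEC = [1,2,4,5]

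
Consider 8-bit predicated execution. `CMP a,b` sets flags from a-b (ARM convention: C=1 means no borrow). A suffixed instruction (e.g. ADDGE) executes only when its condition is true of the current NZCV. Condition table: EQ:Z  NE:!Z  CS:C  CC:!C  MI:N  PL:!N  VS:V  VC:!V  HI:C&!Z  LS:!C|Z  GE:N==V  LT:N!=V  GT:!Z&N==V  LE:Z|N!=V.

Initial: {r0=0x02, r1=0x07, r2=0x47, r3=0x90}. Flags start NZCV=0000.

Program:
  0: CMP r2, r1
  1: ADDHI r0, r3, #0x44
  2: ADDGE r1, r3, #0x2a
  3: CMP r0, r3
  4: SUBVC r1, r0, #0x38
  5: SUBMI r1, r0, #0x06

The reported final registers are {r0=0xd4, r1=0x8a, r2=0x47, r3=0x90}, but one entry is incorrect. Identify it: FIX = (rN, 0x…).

FIX = (r1, 0x9c)

[0] flags=0010 → (cmp)
[1] flags=0010 HI?T → r0=0xd4
[2] flags=0010 GE?T → r1=0xba
[3] flags=0010 → (cmp)
[4] flags=0010 VC?T → r1=0x9c
[5] flags=0010 MI?F → skip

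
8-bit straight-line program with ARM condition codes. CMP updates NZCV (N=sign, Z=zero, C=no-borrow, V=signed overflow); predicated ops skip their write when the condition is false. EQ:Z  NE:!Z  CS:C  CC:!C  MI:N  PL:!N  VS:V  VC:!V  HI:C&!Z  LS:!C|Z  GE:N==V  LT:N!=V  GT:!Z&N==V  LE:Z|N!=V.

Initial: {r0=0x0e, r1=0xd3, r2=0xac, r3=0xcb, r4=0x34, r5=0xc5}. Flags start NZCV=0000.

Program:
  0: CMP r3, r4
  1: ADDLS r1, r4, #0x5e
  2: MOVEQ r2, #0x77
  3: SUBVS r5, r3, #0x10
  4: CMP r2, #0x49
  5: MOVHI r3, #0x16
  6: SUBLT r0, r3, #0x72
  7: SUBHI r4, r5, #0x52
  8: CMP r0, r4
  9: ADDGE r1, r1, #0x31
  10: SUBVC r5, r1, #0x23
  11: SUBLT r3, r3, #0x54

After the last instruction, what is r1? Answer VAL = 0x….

VAL = 0xd3

0: ✓ CMP  NZCV=1010
1: · ADDLS
2: · MOVEQ
3: · SUBVS
4: ✓ CMP  NZCV=0011
5: ✓ MOVHI  r3←0x16
6: ✓ SUBLT  r0←0xa4
7: ✓ SUBHI  r4←0x73
8: ✓ CMP  NZCV=0011
9: · ADDGE
10: · SUBVC
11: ✓ SUBLT  r3←0xc2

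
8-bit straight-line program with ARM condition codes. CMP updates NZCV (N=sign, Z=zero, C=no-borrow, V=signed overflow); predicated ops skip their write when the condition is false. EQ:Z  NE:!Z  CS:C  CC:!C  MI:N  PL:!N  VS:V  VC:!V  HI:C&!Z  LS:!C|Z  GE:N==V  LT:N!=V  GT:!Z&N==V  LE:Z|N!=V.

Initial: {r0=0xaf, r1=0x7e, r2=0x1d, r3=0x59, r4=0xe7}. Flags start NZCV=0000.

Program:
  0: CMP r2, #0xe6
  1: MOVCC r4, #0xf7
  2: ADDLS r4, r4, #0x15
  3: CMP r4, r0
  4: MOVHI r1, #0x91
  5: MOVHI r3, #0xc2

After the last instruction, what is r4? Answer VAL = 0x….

[0] flags=0000 → (cmp)
[1] flags=0000 CC?T → r4=0xf7
[2] flags=0000 LS?T → r4=0x0c
[3] flags=0000 → (cmp)
[4] flags=0000 HI?F → skip
[5] flags=0000 HI?F → skip

VAL = 0x0c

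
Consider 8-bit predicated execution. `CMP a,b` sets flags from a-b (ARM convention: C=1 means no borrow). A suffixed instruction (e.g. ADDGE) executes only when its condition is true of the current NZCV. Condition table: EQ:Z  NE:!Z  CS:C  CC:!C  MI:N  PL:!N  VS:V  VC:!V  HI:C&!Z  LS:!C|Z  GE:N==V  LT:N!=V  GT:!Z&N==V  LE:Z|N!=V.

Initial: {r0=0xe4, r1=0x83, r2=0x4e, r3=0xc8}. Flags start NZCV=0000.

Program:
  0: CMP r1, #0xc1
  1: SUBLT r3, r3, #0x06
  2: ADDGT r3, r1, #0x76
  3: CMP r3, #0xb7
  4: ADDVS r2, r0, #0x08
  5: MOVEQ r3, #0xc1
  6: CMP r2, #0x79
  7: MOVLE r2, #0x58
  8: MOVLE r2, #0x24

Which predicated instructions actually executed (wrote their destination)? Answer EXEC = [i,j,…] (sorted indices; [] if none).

0: ✓ CMP  NZCV=1000
1: ✓ SUBLT  r3←0xc2
2: · ADDGT
3: ✓ CMP  NZCV=0010
4: · ADDVS
5: · MOVEQ
6: ✓ CMP  NZCV=1000
7: ✓ MOVLE  r2←0x58
8: ✓ MOVLE  r2←0x24

EXEC = [1,7,8]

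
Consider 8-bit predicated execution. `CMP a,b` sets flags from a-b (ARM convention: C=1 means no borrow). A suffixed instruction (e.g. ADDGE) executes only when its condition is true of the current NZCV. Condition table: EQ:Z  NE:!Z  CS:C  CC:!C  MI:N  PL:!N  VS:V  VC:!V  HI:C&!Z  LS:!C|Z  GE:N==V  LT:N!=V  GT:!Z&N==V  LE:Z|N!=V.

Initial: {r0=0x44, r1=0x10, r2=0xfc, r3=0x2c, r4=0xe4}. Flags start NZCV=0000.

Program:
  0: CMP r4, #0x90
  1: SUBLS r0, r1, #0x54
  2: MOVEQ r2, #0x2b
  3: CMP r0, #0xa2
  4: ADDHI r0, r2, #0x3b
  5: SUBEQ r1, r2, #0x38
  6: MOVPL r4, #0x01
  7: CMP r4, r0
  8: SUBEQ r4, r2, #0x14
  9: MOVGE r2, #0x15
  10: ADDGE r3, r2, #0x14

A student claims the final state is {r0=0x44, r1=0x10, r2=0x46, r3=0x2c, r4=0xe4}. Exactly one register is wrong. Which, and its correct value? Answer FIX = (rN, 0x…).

[0] flags=0010 → (cmp)
[1] flags=0010 LS?F → skip
[2] flags=0010 EQ?F → skip
[3] flags=1001 → (cmp)
[4] flags=1001 HI?F → skip
[5] flags=1001 EQ?F → skip
[6] flags=1001 PL?F → skip
[7] flags=1010 → (cmp)
[8] flags=1010 EQ?F → skip
[9] flags=1010 GE?F → skip
[10] flags=1010 GE?F → skip

FIX = (r2, 0xfc)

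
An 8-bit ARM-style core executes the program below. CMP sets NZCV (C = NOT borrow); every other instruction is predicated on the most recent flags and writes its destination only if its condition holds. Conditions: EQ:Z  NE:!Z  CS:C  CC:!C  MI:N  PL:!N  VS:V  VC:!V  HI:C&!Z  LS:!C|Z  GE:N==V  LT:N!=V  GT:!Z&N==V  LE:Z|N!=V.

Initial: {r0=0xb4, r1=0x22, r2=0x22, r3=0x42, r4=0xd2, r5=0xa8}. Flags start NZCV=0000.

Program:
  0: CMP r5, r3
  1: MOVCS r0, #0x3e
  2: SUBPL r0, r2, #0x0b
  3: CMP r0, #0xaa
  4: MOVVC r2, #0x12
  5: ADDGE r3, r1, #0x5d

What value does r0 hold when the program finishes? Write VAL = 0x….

[0] flags=0011 → (cmp)
[1] flags=0011 CS?T → r0=0x3e
[2] flags=0011 PL?T → r0=0x17
[3] flags=0000 → (cmp)
[4] flags=0000 VC?T → r2=0x12
[5] flags=0000 GE?T → r3=0x7f

VAL = 0x17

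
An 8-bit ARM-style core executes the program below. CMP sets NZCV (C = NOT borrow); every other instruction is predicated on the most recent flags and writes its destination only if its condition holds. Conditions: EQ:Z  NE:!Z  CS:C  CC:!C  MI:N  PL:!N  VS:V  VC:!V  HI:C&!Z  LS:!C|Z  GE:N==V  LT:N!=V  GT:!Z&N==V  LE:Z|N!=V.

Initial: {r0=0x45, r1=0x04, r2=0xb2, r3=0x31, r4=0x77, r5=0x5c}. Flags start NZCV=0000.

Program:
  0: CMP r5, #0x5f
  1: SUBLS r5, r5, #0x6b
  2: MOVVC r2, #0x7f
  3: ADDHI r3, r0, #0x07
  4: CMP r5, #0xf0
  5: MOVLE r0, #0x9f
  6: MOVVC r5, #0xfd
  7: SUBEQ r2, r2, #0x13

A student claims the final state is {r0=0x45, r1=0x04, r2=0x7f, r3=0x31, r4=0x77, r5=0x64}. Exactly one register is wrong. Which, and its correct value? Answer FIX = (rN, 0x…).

0: ✓ CMP  NZCV=1000
1: ✓ SUBLS  r5←0xf1
2: ✓ MOVVC  r2←0x7f
3: · ADDHI
4: ✓ CMP  NZCV=0010
5: · MOVLE
6: ✓ MOVVC  r5←0xfd
7: · SUBEQ

FIX = (r5, 0xfd)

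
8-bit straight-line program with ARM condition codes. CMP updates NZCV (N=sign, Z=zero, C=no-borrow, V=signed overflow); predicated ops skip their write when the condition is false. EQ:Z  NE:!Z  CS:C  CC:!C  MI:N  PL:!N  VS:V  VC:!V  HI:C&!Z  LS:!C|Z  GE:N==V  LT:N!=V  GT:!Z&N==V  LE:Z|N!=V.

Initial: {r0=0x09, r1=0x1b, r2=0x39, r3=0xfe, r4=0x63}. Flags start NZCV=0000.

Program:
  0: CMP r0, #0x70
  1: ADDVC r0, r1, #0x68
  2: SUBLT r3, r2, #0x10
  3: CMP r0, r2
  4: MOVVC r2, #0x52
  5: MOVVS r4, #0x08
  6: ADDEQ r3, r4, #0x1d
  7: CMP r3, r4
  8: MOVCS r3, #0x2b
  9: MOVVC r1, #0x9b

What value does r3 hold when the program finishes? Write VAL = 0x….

[0] flags=1000 → (cmp)
[1] flags=1000 VC?T → r0=0x83
[2] flags=1000 LT?T → r3=0x29
[3] flags=0011 → (cmp)
[4] flags=0011 VC?F → skip
[5] flags=0011 VS?T → r4=0x08
[6] flags=0011 EQ?F → skip
[7] flags=0010 → (cmp)
[8] flags=0010 CS?T → r3=0x2b
[9] flags=0010 VC?T → r1=0x9b

VAL = 0x2b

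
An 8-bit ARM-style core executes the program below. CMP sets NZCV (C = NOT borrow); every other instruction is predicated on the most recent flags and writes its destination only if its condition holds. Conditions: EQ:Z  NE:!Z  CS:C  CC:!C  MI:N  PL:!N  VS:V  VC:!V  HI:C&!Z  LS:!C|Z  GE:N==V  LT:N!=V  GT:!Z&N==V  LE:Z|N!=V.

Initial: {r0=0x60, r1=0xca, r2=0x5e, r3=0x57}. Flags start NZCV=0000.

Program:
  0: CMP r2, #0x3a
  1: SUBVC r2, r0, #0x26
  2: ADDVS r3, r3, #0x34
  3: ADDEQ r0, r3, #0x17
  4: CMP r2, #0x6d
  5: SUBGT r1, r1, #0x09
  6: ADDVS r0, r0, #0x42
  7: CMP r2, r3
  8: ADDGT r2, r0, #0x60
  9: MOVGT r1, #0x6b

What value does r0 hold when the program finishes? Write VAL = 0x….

VAL = 0x60

0: ✓ CMP  NZCV=0010
1: ✓ SUBVC  r2←0x3a
2: · ADDVS
3: · ADDEQ
4: ✓ CMP  NZCV=1000
5: · SUBGT
6: · ADDVS
7: ✓ CMP  NZCV=1000
8: · ADDGT
9: · MOVGT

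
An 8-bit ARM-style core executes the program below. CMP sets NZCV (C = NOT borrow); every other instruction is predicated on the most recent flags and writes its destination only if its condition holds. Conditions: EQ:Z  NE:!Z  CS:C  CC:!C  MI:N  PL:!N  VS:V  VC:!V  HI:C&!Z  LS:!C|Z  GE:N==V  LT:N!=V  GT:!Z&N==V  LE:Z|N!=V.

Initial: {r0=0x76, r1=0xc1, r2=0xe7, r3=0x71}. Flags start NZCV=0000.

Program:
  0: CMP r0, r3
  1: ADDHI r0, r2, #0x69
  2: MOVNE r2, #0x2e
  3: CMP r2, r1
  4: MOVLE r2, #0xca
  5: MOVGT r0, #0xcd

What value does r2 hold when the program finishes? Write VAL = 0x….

VAL = 0x2e

[0] flags=0010 → (cmp)
[1] flags=0010 HI?T → r0=0x50
[2] flags=0010 NE?T → r2=0x2e
[3] flags=0000 → (cmp)
[4] flags=0000 LE?F → skip
[5] flags=0000 GT?T → r0=0xcd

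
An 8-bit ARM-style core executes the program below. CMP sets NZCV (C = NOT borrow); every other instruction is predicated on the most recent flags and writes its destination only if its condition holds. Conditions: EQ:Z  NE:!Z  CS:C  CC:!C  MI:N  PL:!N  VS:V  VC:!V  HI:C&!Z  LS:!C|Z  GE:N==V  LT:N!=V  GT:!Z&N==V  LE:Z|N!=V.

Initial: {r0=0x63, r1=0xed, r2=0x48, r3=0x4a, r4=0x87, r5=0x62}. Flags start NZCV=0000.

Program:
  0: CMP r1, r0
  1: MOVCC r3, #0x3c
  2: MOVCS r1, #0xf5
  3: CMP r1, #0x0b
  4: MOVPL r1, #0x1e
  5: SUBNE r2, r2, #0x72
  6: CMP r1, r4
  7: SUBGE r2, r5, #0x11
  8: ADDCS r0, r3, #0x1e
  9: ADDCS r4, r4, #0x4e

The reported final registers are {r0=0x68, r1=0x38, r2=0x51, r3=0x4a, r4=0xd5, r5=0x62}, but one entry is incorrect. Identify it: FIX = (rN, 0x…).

FIX = (r1, 0xf5)

0: ✓ CMP  NZCV=1010
1: · MOVCC
2: ✓ MOVCS  r1←0xf5
3: ✓ CMP  NZCV=1010
4: · MOVPL
5: ✓ SUBNE  r2←0xd6
6: ✓ CMP  NZCV=0010
7: ✓ SUBGE  r2←0x51
8: ✓ ADDCS  r0←0x68
9: ✓ ADDCS  r4←0xd5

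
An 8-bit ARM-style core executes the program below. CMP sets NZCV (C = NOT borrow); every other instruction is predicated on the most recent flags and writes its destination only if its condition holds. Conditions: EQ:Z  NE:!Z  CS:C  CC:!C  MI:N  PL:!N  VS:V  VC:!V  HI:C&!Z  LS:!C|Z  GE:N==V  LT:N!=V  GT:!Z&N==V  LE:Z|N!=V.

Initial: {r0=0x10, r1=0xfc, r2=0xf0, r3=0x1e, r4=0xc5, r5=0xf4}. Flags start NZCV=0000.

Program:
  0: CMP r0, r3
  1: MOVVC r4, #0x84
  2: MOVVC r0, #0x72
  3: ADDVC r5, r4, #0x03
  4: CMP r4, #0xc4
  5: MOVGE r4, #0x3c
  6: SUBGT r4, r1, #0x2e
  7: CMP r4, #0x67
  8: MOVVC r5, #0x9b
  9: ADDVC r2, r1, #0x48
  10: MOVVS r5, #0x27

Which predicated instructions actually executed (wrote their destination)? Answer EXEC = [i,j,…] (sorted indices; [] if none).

0: ✓ CMP  NZCV=1000
1: ✓ MOVVC  r4←0x84
2: ✓ MOVVC  r0←0x72
3: ✓ ADDVC  r5←0x87
4: ✓ CMP  NZCV=1000
5: · MOVGE
6: · SUBGT
7: ✓ CMP  NZCV=0011
8: · MOVVC
9: · ADDVC
10: ✓ MOVVS  r5←0x27

EXEC = [1,2,3,10]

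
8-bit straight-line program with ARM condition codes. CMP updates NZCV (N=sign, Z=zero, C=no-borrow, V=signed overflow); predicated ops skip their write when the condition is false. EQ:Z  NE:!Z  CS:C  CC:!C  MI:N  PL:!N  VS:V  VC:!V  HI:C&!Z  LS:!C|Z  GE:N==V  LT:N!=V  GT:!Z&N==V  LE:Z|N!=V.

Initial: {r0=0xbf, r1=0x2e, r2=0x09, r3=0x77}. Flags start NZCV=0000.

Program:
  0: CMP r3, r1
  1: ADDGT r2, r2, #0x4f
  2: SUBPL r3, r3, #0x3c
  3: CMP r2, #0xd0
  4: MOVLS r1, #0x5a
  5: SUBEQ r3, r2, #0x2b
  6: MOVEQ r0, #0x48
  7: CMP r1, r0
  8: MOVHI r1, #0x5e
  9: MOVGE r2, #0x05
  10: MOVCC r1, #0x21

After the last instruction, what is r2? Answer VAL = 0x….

VAL = 0x05

[0] flags=0010 → (cmp)
[1] flags=0010 GT?T → r2=0x58
[2] flags=0010 PL?T → r3=0x3b
[3] flags=1001 → (cmp)
[4] flags=1001 LS?T → r1=0x5a
[5] flags=1001 EQ?F → skip
[6] flags=1001 EQ?F → skip
[7] flags=1001 → (cmp)
[8] flags=1001 HI?F → skip
[9] flags=1001 GE?T → r2=0x05
[10] flags=1001 CC?T → r1=0x21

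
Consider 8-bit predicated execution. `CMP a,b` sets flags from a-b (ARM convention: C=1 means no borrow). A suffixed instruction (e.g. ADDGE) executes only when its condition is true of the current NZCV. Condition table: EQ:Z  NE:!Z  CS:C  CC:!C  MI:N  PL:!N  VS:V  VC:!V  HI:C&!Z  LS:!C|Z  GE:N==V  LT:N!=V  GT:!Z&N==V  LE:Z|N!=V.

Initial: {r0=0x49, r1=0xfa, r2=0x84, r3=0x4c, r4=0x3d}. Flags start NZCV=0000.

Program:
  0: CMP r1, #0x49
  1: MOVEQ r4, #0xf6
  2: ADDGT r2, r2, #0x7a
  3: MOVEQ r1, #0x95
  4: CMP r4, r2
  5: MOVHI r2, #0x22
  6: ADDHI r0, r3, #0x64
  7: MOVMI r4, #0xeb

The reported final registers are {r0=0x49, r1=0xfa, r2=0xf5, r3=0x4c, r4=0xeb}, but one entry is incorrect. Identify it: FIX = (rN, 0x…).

[0] flags=1010 → (cmp)
[1] flags=1010 EQ?F → skip
[2] flags=1010 GT?F → skip
[3] flags=1010 EQ?F → skip
[4] flags=1001 → (cmp)
[5] flags=1001 HI?F → skip
[6] flags=1001 HI?F → skip
[7] flags=1001 MI?T → r4=0xeb

FIX = (r2, 0x84)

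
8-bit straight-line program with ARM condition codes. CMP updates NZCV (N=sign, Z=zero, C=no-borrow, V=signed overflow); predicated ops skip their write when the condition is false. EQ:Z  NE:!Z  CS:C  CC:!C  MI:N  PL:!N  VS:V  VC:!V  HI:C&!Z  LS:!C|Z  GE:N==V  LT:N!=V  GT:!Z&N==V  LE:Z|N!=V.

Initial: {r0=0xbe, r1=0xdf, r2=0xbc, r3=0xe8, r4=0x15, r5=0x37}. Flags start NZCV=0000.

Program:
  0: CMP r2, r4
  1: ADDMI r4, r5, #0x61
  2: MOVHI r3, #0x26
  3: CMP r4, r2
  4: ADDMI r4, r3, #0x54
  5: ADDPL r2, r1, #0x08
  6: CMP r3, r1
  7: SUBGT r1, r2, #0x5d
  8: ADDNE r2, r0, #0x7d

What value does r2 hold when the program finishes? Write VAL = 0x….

0: ✓ CMP  NZCV=1010
1: ✓ ADDMI  r4←0x98
2: ✓ MOVHI  r3←0x26
3: ✓ CMP  NZCV=1000
4: ✓ ADDMI  r4←0x7a
5: · ADDPL
6: ✓ CMP  NZCV=0000
7: ✓ SUBGT  r1←0x5f
8: ✓ ADDNE  r2←0x3b

VAL = 0x3b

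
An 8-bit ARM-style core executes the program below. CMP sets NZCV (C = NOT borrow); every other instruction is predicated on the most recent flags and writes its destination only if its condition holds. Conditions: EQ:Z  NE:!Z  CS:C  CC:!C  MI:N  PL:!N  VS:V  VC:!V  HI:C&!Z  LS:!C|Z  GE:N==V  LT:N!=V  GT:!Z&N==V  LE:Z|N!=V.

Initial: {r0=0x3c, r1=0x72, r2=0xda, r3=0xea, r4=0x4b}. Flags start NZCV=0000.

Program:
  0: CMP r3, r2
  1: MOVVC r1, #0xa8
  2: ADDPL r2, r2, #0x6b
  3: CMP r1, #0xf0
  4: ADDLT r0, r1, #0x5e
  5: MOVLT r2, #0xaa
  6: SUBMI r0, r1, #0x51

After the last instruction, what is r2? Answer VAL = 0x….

[0] flags=0010 → (cmp)
[1] flags=0010 VC?T → r1=0xa8
[2] flags=0010 PL?T → r2=0x45
[3] flags=1000 → (cmp)
[4] flags=1000 LT?T → r0=0x06
[5] flags=1000 LT?T → r2=0xaa
[6] flags=1000 MI?T → r0=0x57

VAL = 0xaa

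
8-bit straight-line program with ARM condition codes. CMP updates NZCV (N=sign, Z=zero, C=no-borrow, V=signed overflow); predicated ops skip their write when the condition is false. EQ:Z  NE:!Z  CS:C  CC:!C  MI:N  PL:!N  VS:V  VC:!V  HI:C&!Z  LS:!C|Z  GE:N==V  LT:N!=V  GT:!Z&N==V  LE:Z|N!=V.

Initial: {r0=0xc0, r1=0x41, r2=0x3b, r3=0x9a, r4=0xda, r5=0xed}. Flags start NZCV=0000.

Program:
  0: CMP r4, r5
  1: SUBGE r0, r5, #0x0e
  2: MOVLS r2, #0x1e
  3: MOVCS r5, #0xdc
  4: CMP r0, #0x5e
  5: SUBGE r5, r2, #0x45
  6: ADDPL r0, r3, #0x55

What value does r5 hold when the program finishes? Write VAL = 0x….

0: ✓ CMP  NZCV=1000
1: · SUBGE
2: ✓ MOVLS  r2←0x1e
3: · MOVCS
4: ✓ CMP  NZCV=0011
5: · SUBGE
6: ✓ ADDPL  r0←0xef

VAL = 0xed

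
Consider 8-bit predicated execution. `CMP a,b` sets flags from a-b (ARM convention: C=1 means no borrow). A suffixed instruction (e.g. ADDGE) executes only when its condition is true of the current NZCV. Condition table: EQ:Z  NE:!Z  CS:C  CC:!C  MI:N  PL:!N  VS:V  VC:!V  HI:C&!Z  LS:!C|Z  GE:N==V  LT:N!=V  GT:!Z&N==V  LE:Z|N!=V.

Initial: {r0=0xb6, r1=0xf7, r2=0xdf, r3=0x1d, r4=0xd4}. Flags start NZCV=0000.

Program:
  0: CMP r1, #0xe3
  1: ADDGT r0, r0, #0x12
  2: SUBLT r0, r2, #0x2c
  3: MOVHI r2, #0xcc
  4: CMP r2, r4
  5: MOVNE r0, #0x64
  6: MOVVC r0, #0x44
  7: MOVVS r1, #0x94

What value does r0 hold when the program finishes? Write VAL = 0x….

0: ✓ CMP  NZCV=0010
1: ✓ ADDGT  r0←0xc8
2: · SUBLT
3: ✓ MOVHI  r2←0xcc
4: ✓ CMP  NZCV=1000
5: ✓ MOVNE  r0←0x64
6: ✓ MOVVC  r0←0x44
7: · MOVVS

VAL = 0x44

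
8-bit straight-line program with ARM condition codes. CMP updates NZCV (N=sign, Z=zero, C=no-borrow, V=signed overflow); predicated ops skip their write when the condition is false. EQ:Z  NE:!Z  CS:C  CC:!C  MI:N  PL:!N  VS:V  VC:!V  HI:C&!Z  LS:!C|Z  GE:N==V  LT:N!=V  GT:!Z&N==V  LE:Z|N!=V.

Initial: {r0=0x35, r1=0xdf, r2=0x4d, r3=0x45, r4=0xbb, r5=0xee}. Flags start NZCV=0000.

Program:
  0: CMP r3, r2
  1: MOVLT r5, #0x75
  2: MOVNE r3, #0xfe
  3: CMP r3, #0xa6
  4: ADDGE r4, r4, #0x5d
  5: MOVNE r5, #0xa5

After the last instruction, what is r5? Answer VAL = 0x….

0: ✓ CMP  NZCV=1000
1: ✓ MOVLT  r5←0x75
2: ✓ MOVNE  r3←0xfe
3: ✓ CMP  NZCV=0010
4: ✓ ADDGE  r4←0x18
5: ✓ MOVNE  r5←0xa5

VAL = 0xa5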